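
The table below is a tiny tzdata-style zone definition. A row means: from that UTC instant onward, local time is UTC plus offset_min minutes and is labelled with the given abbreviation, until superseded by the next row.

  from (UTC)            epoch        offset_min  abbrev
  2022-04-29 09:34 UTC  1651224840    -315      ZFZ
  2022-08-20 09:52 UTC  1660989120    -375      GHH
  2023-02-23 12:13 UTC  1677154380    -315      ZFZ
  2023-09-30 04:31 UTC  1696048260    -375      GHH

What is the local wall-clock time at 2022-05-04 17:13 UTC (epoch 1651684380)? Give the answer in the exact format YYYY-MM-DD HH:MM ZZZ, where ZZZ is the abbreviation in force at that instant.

Query: 2022-05-04 17:13 UTC
Rule 1/4 (ZFZ, -05:15): 2022-04-29 09:34 UTC ≤ query < 2022-08-20 09:52 UTC
17·60 + 13 - 315 = 718 min
718 = 0·1440 + 718; 718 = 11·60 + 58 → 11:58, same day
→ 2022-05-04 11:58 ZFZ

2022-05-04 11:58 ZFZ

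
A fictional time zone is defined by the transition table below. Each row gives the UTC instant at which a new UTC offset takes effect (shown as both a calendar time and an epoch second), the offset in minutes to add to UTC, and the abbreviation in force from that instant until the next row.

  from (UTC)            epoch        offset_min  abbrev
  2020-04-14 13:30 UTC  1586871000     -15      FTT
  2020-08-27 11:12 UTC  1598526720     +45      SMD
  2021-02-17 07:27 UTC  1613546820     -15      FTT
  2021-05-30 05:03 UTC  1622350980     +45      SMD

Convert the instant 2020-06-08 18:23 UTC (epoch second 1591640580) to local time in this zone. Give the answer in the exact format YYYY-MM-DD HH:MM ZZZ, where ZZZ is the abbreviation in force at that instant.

2020-06-08 18:08 FTT

Query: 2020-06-08 18:23 UTC
Rule 1/4 (FTT, -00:15): 2020-04-14 13:30 UTC ≤ query < 2020-08-27 11:12 UTC
18·60 + 23 - 15 = 1088 min
1088 = 0·1440 + 1088; 1088 = 18·60 + 8 → 18:08, same day
→ 2020-06-08 18:08 FTT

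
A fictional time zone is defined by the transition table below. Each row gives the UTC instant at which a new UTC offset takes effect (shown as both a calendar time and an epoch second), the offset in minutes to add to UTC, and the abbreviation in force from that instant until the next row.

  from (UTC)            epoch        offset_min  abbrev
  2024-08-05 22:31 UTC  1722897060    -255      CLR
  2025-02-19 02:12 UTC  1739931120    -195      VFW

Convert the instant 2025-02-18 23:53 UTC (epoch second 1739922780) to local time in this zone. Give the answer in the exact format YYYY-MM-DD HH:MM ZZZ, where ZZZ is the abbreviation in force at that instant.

2025-02-18 19:38 CLR

Query: 2025-02-18 23:53 UTC
Rule 1/2 (CLR, -04:15): 2024-08-05 22:31 UTC ≤ query < 2025-02-19 02:12 UTC
23·60 + 53 - 255 = 1178 min
1178 = 0·1440 + 1178; 1178 = 19·60 + 38 → 19:38, same day
→ 2025-02-18 19:38 CLR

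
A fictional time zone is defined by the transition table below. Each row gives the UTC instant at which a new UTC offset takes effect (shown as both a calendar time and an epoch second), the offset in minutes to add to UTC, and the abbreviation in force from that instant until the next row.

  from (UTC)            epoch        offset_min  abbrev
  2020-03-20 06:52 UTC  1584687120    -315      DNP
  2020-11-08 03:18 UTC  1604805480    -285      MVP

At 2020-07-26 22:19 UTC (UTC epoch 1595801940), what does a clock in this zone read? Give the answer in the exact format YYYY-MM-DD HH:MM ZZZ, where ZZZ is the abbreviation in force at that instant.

2020-07-26 17:04 DNP

Query: 2020-07-26 22:19 UTC
Rule 1/2 (DNP, -05:15): 2020-03-20 06:52 UTC ≤ query < 2020-11-08 03:18 UTC
22·60 + 19 - 315 = 1024 min
1024 = 0·1440 + 1024; 1024 = 17·60 + 4 → 17:04, same day
→ 2020-07-26 17:04 DNP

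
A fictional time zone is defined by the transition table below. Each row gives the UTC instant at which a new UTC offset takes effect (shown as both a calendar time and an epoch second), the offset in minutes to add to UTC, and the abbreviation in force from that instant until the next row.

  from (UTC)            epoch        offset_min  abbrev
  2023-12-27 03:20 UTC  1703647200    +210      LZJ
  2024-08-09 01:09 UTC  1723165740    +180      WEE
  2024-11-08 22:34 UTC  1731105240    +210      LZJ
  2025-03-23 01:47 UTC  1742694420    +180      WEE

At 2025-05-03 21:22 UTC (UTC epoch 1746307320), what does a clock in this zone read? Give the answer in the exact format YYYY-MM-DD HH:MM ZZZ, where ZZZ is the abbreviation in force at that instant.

Query: 2025-05-03 21:22 UTC
Rule 4/4 (WEE, +03:00): 2025-03-23 01:47 UTC ≤ query < +∞
21·60 + 22 + 180 = 1462 min
1462 = 1·1440 + 22; 22 = 0·60 + 22 → 00:22, 2025-05-03 + 1 day = 2025-05-04
→ 2025-05-04 00:22 WEE

2025-05-04 00:22 WEE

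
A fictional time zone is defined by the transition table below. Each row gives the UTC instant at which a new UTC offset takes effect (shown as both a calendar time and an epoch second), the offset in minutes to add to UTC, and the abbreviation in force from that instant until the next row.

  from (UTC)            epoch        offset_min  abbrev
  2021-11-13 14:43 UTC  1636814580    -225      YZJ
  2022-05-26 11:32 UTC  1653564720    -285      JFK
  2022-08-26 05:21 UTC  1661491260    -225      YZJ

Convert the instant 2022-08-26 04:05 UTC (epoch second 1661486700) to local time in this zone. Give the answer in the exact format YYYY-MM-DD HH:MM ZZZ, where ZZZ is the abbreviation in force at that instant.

Query: 2022-08-26 04:05 UTC
Rule 2/3 (JFK, -04:45): 2022-05-26 11:32 UTC ≤ query < 2022-08-26 05:21 UTC
4·60 + 5 - 285 = -40 min
-40 = -1·1440 + 1400; 1400 = 23·60 + 20 → 23:20, 2022-08-26 - 1 day = 2022-08-25
→ 2022-08-25 23:20 JFK

2022-08-25 23:20 JFK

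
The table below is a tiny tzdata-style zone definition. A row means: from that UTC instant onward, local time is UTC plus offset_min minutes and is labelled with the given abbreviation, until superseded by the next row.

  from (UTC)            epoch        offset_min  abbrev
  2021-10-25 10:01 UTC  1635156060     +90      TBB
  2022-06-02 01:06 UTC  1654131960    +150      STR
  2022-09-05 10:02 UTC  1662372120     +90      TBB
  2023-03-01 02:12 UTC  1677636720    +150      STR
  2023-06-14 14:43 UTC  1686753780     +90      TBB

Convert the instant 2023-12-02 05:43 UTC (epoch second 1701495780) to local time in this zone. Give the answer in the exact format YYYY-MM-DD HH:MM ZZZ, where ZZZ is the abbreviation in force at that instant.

2023-12-02 07:13 TBB

Query: 2023-12-02 05:43 UTC
Rule 5/5 (TBB, +01:30): 2023-06-14 14:43 UTC ≤ query < +∞
5·60 + 43 + 90 = 433 min
433 = 0·1440 + 433; 433 = 7·60 + 13 → 07:13, same day
→ 2023-12-02 07:13 TBB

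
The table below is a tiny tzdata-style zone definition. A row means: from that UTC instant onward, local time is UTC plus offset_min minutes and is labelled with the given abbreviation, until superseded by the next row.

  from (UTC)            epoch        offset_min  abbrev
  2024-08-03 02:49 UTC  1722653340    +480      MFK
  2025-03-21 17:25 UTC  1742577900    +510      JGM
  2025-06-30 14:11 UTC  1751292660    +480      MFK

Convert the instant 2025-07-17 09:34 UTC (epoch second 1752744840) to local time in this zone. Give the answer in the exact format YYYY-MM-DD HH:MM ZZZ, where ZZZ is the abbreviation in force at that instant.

Query: 2025-07-17 09:34 UTC
Rule 3/3 (MFK, +08:00): 2025-06-30 14:11 UTC ≤ query < +∞
9·60 + 34 + 480 = 1054 min
1054 = 0·1440 + 1054; 1054 = 17·60 + 34 → 17:34, same day
→ 2025-07-17 17:34 MFK

2025-07-17 17:34 MFK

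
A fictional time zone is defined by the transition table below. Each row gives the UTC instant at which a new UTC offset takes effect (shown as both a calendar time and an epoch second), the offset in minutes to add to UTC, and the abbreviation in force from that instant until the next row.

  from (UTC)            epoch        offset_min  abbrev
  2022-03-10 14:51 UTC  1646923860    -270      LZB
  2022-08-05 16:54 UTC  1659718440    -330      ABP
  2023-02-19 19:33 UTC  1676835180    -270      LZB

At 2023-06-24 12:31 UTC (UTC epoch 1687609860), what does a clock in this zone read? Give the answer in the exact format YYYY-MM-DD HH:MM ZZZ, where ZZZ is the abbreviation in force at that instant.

2023-06-24 08:01 LZB

Query: 2023-06-24 12:31 UTC
Rule 3/3 (LZB, -04:30): 2023-02-19 19:33 UTC ≤ query < +∞
12·60 + 31 - 270 = 481 min
481 = 0·1440 + 481; 481 = 8·60 + 1 → 08:01, same day
→ 2023-06-24 08:01 LZB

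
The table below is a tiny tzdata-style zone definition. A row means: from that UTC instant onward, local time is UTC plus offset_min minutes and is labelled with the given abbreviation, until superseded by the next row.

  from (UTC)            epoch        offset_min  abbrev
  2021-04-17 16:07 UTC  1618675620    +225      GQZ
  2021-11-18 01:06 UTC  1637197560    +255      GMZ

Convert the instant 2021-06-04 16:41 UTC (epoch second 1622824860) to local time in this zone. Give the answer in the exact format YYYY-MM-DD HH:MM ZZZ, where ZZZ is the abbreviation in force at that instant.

Query: 2021-06-04 16:41 UTC
Rule 1/2 (GQZ, +03:45): 2021-04-17 16:07 UTC ≤ query < 2021-11-18 01:06 UTC
16·60 + 41 + 225 = 1226 min
1226 = 0·1440 + 1226; 1226 = 20·60 + 26 → 20:26, same day
→ 2021-06-04 20:26 GQZ

2021-06-04 20:26 GQZ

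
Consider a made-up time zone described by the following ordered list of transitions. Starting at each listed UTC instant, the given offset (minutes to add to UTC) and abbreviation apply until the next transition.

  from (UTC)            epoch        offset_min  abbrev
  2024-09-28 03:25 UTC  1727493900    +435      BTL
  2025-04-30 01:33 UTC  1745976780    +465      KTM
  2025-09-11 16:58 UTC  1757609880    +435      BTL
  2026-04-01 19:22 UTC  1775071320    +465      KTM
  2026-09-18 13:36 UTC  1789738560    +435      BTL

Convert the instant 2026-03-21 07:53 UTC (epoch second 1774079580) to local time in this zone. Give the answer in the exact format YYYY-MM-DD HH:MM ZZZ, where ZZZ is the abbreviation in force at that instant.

Query: 2026-03-21 07:53 UTC
Rule 3/5 (BTL, +07:15): 2025-09-11 16:58 UTC ≤ query < 2026-04-01 19:22 UTC
7·60 + 53 + 435 = 908 min
908 = 0·1440 + 908; 908 = 15·60 + 8 → 15:08, same day
→ 2026-03-21 15:08 BTL

2026-03-21 15:08 BTL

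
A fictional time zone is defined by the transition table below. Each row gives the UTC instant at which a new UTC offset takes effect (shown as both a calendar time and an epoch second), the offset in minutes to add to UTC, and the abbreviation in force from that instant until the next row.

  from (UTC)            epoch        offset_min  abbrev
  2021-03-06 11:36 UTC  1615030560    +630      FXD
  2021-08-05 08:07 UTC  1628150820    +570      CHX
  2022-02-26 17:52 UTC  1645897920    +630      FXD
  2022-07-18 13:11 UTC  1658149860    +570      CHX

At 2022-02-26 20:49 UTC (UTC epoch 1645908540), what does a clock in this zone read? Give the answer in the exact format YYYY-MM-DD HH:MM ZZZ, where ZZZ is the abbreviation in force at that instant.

2022-02-27 07:19 FXD

Query: 2022-02-26 20:49 UTC
Rule 3/4 (FXD, +10:30): 2022-02-26 17:52 UTC ≤ query < 2022-07-18 13:11 UTC
20·60 + 49 + 630 = 1879 min
1879 = 1·1440 + 439; 439 = 7·60 + 19 → 07:19, 2022-02-26 + 1 day = 2022-02-27
→ 2022-02-27 07:19 FXD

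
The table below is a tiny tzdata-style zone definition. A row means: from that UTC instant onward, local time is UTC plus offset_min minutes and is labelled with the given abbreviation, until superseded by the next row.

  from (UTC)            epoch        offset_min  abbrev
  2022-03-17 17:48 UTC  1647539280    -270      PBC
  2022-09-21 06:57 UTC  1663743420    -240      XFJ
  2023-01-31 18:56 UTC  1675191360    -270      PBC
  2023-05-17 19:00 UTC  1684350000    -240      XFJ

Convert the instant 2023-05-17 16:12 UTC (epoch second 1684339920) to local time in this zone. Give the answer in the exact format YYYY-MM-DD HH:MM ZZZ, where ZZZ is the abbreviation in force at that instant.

2023-05-17 11:42 PBC

Query: 2023-05-17 16:12 UTC
Rule 3/4 (PBC, -04:30): 2023-01-31 18:56 UTC ≤ query < 2023-05-17 19:00 UTC
16·60 + 12 - 270 = 702 min
702 = 0·1440 + 702; 702 = 11·60 + 42 → 11:42, same day
→ 2023-05-17 11:42 PBC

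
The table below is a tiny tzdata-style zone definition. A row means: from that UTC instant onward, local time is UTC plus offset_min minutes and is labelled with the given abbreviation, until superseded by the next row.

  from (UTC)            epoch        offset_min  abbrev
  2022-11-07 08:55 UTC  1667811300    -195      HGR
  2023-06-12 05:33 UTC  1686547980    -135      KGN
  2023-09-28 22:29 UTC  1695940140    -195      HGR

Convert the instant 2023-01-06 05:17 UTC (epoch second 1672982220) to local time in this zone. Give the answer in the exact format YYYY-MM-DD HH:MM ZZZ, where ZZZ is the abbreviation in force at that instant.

Query: 2023-01-06 05:17 UTC
Rule 1/3 (HGR, -03:15): 2022-11-07 08:55 UTC ≤ query < 2023-06-12 05:33 UTC
5·60 + 17 - 195 = 122 min
122 = 0·1440 + 122; 122 = 2·60 + 2 → 02:02, same day
→ 2023-01-06 02:02 HGR

2023-01-06 02:02 HGR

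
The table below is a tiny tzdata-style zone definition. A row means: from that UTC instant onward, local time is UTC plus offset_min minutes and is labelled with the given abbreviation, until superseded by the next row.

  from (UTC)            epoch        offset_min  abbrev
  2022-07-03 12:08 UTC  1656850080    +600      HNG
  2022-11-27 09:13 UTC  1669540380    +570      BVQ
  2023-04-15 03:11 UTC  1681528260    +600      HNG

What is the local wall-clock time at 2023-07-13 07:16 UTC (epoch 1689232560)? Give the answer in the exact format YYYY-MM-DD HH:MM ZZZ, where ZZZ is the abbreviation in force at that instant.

2023-07-13 17:16 HNG

Query: 2023-07-13 07:16 UTC
Rule 3/3 (HNG, +10:00): 2023-04-15 03:11 UTC ≤ query < +∞
7·60 + 16 + 600 = 1036 min
1036 = 0·1440 + 1036; 1036 = 17·60 + 16 → 17:16, same day
→ 2023-07-13 17:16 HNG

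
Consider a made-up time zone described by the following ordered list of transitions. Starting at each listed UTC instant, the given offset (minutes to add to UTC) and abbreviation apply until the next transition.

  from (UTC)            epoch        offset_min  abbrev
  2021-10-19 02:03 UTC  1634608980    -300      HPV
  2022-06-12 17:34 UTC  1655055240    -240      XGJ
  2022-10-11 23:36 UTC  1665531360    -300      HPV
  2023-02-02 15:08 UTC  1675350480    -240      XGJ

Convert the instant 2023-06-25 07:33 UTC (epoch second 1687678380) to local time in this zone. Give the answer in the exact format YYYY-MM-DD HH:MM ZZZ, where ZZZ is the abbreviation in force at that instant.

2023-06-25 03:33 XGJ

Query: 2023-06-25 07:33 UTC
Rule 4/4 (XGJ, -04:00): 2023-02-02 15:08 UTC ≤ query < +∞
7·60 + 33 - 240 = 213 min
213 = 0·1440 + 213; 213 = 3·60 + 33 → 03:33, same day
→ 2023-06-25 03:33 XGJ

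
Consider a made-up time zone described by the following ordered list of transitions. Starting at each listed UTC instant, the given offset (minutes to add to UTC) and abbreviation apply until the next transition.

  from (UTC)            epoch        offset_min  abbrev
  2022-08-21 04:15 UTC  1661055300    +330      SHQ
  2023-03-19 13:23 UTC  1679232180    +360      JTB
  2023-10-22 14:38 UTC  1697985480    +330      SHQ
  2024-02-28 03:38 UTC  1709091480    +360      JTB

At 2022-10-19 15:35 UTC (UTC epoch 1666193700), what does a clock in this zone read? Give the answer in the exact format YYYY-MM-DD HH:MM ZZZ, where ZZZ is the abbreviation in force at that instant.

Query: 2022-10-19 15:35 UTC
Rule 1/4 (SHQ, +05:30): 2022-08-21 04:15 UTC ≤ query < 2023-03-19 13:23 UTC
15·60 + 35 + 330 = 1265 min
1265 = 0·1440 + 1265; 1265 = 21·60 + 5 → 21:05, same day
→ 2022-10-19 21:05 SHQ

2022-10-19 21:05 SHQ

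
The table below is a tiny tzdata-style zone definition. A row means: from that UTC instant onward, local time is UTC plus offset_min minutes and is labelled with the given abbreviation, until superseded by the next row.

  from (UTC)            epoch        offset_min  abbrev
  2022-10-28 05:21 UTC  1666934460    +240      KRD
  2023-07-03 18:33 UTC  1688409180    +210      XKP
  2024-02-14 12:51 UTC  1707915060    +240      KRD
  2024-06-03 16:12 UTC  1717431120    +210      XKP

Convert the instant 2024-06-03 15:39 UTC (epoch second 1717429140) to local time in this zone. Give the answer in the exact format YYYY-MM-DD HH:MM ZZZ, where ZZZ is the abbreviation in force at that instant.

Query: 2024-06-03 15:39 UTC
Rule 3/4 (KRD, +04:00): 2024-02-14 12:51 UTC ≤ query < 2024-06-03 16:12 UTC
15·60 + 39 + 240 = 1179 min
1179 = 0·1440 + 1179; 1179 = 19·60 + 39 → 19:39, same day
→ 2024-06-03 19:39 KRD

2024-06-03 19:39 KRD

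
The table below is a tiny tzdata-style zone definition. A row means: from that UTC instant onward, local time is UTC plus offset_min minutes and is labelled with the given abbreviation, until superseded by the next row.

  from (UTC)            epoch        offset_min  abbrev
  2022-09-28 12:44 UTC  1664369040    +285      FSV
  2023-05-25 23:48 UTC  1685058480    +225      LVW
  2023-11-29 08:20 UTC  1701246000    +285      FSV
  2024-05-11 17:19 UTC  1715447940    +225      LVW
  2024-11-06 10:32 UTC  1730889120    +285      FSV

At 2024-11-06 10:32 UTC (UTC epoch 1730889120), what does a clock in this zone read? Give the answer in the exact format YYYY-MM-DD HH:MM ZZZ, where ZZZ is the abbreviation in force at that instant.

2024-11-06 15:17 FSV

Query: 2024-11-06 10:32 UTC
Rule 5/5 (FSV, +04:45): 2024-11-06 10:32 UTC ≤ query < +∞
10·60 + 32 + 285 = 917 min
917 = 0·1440 + 917; 917 = 15·60 + 17 → 15:17, same day
→ 2024-11-06 15:17 FSV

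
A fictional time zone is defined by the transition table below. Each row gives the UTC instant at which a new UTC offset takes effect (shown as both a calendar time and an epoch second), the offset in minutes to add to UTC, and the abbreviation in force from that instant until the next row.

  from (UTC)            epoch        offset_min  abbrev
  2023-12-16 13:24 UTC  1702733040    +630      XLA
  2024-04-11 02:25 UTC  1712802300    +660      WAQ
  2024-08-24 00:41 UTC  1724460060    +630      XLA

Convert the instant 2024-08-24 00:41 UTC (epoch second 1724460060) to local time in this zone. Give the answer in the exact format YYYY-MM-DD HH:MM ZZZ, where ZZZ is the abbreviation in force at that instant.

Query: 2024-08-24 00:41 UTC
Rule 3/3 (XLA, +10:30): 2024-08-24 00:41 UTC ≤ query < +∞
0·60 + 41 + 630 = 671 min
671 = 0·1440 + 671; 671 = 11·60 + 11 → 11:11, same day
→ 2024-08-24 11:11 XLA

2024-08-24 11:11 XLA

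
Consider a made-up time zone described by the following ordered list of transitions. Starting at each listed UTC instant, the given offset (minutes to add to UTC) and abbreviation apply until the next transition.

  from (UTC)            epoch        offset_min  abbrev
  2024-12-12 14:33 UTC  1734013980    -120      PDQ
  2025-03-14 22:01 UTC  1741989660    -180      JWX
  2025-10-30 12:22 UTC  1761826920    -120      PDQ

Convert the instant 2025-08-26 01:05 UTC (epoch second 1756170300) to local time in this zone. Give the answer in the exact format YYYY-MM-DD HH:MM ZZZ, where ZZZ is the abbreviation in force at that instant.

2025-08-25 22:05 JWX

Query: 2025-08-26 01:05 UTC
Rule 2/3 (JWX, -03:00): 2025-03-14 22:01 UTC ≤ query < 2025-10-30 12:22 UTC
1·60 + 5 - 180 = -115 min
-115 = -1·1440 + 1325; 1325 = 22·60 + 5 → 22:05, 2025-08-26 - 1 day = 2025-08-25
→ 2025-08-25 22:05 JWX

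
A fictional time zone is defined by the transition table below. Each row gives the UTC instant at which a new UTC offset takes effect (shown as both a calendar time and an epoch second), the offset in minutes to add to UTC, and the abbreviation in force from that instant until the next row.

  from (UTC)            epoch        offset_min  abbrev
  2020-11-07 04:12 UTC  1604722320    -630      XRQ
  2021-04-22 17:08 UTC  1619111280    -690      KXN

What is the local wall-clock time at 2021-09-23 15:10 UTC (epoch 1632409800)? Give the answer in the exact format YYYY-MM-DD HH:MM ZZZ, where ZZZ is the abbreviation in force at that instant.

2021-09-23 03:40 KXN

Query: 2021-09-23 15:10 UTC
Rule 2/2 (KXN, -11:30): 2021-04-22 17:08 UTC ≤ query < +∞
15·60 + 10 - 690 = 220 min
220 = 0·1440 + 220; 220 = 3·60 + 40 → 03:40, same day
→ 2021-09-23 03:40 KXN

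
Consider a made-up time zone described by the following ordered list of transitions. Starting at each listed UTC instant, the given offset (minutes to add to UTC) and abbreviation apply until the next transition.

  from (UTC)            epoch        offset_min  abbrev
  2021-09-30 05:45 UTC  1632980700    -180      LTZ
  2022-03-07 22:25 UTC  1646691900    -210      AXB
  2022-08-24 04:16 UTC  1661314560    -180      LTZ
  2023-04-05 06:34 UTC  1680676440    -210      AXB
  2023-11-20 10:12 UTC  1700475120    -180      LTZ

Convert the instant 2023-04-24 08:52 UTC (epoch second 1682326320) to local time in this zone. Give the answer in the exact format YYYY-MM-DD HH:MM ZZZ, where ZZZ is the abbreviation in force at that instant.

Query: 2023-04-24 08:52 UTC
Rule 4/5 (AXB, -03:30): 2023-04-05 06:34 UTC ≤ query < 2023-11-20 10:12 UTC
8·60 + 52 - 210 = 322 min
322 = 0·1440 + 322; 322 = 5·60 + 22 → 05:22, same day
→ 2023-04-24 05:22 AXB

2023-04-24 05:22 AXB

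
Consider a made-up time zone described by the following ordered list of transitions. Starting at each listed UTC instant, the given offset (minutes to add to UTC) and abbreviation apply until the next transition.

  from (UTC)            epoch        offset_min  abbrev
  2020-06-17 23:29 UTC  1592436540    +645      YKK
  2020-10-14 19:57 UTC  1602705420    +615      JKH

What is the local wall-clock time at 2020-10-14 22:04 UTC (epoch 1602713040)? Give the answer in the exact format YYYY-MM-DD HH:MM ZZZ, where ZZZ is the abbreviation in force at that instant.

2020-10-15 08:19 JKH

Query: 2020-10-14 22:04 UTC
Rule 2/2 (JKH, +10:15): 2020-10-14 19:57 UTC ≤ query < +∞
22·60 + 4 + 615 = 1939 min
1939 = 1·1440 + 499; 499 = 8·60 + 19 → 08:19, 2020-10-14 + 1 day = 2020-10-15
→ 2020-10-15 08:19 JKH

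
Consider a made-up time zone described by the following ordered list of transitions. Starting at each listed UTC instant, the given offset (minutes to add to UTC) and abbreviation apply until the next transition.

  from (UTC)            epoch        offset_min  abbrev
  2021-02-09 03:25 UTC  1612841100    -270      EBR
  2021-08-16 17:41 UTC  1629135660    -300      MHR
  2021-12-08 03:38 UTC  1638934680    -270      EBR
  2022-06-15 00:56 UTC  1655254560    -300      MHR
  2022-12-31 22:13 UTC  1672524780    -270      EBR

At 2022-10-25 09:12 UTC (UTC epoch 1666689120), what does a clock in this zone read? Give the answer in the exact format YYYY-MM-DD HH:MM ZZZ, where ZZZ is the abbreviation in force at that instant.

Query: 2022-10-25 09:12 UTC
Rule 4/5 (MHR, -05:00): 2022-06-15 00:56 UTC ≤ query < 2022-12-31 22:13 UTC
9·60 + 12 - 300 = 252 min
252 = 0·1440 + 252; 252 = 4·60 + 12 → 04:12, same day
→ 2022-10-25 04:12 MHR

2022-10-25 04:12 MHR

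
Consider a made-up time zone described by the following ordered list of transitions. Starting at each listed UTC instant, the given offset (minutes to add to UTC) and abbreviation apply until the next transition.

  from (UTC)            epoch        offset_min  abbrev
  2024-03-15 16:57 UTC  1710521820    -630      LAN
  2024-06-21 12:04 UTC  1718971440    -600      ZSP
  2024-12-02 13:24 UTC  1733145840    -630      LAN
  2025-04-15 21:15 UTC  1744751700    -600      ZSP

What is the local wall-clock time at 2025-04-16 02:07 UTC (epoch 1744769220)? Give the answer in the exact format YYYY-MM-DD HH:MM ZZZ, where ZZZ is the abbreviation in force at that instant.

Query: 2025-04-16 02:07 UTC
Rule 4/4 (ZSP, -10:00): 2025-04-15 21:15 UTC ≤ query < +∞
2·60 + 7 - 600 = -473 min
-473 = -1·1440 + 967; 967 = 16·60 + 7 → 16:07, 2025-04-16 - 1 day = 2025-04-15
→ 2025-04-15 16:07 ZSP

2025-04-15 16:07 ZSP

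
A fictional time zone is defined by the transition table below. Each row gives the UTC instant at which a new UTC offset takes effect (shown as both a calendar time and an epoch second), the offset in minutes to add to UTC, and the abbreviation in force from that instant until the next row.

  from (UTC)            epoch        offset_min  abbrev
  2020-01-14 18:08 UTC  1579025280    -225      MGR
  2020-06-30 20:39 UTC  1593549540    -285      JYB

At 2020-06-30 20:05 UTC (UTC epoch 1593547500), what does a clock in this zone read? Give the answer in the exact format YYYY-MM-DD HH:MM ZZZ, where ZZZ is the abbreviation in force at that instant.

2020-06-30 16:20 MGR

Query: 2020-06-30 20:05 UTC
Rule 1/2 (MGR, -03:45): 2020-01-14 18:08 UTC ≤ query < 2020-06-30 20:39 UTC
20·60 + 5 - 225 = 980 min
980 = 0·1440 + 980; 980 = 16·60 + 20 → 16:20, same day
→ 2020-06-30 16:20 MGR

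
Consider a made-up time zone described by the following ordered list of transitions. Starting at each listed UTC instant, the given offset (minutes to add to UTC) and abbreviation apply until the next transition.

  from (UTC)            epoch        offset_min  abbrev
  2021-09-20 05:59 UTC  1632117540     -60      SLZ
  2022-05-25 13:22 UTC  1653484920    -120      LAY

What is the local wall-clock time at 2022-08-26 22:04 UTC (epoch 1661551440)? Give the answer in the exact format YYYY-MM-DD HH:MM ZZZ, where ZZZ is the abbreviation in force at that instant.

2022-08-26 20:04 LAY

Query: 2022-08-26 22:04 UTC
Rule 2/2 (LAY, -02:00): 2022-05-25 13:22 UTC ≤ query < +∞
22·60 + 4 - 120 = 1204 min
1204 = 0·1440 + 1204; 1204 = 20·60 + 4 → 20:04, same day
→ 2022-08-26 20:04 LAY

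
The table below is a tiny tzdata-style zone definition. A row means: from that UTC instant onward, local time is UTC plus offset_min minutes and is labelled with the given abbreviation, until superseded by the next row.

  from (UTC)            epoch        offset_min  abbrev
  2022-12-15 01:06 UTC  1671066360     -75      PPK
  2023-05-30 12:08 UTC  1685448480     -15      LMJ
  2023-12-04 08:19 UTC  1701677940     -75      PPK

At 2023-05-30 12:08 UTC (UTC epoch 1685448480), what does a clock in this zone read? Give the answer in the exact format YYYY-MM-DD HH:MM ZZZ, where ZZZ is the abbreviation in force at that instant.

2023-05-30 11:53 LMJ

Query: 2023-05-30 12:08 UTC
Rule 2/3 (LMJ, -00:15): 2023-05-30 12:08 UTC ≤ query < 2023-12-04 08:19 UTC
12·60 + 8 - 15 = 713 min
713 = 0·1440 + 713; 713 = 11·60 + 53 → 11:53, same day
→ 2023-05-30 11:53 LMJ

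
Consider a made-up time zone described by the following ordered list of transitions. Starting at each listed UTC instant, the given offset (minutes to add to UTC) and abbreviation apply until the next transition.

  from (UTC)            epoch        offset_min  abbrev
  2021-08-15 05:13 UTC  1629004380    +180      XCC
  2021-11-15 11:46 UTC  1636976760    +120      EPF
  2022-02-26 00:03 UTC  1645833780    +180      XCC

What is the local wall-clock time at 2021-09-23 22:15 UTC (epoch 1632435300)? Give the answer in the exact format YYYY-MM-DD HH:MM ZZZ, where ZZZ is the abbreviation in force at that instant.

Query: 2021-09-23 22:15 UTC
Rule 1/3 (XCC, +03:00): 2021-08-15 05:13 UTC ≤ query < 2021-11-15 11:46 UTC
22·60 + 15 + 180 = 1515 min
1515 = 1·1440 + 75; 75 = 1·60 + 15 → 01:15, 2021-09-23 + 1 day = 2021-09-24
→ 2021-09-24 01:15 XCC

2021-09-24 01:15 XCC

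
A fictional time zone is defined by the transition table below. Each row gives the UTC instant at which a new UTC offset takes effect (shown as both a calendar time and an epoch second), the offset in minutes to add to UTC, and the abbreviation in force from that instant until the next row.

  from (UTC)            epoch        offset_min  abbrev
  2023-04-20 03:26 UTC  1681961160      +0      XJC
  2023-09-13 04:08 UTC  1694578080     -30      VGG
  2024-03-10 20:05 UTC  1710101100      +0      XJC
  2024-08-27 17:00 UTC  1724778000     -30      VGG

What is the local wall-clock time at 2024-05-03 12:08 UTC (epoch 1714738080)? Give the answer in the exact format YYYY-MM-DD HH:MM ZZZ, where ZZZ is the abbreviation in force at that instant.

Query: 2024-05-03 12:08 UTC
Rule 3/4 (XJC, +00:00): 2024-03-10 20:05 UTC ≤ query < 2024-08-27 17:00 UTC
12·60 + 8 + 0 = 728 min
728 = 0·1440 + 728; 728 = 12·60 + 8 → 12:08, same day
→ 2024-05-03 12:08 XJC

2024-05-03 12:08 XJC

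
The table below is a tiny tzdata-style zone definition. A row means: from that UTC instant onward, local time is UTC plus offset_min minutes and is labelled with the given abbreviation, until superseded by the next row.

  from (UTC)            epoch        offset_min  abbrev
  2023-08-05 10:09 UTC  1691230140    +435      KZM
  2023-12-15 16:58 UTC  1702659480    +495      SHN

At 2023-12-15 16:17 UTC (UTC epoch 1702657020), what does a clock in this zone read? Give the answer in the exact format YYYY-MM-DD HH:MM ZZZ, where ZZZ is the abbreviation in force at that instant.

Query: 2023-12-15 16:17 UTC
Rule 1/2 (KZM, +07:15): 2023-08-05 10:09 UTC ≤ query < 2023-12-15 16:58 UTC
16·60 + 17 + 435 = 1412 min
1412 = 0·1440 + 1412; 1412 = 23·60 + 32 → 23:32, same day
→ 2023-12-15 23:32 KZM

2023-12-15 23:32 KZM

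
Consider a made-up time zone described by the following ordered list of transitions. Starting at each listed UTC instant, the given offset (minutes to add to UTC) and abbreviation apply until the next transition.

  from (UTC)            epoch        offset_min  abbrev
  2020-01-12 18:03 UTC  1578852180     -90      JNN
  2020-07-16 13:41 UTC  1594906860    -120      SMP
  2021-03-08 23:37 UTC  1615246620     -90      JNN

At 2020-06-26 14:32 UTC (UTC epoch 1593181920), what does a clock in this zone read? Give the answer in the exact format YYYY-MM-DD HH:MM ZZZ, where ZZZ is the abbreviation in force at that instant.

2020-06-26 13:02 JNN

Query: 2020-06-26 14:32 UTC
Rule 1/3 (JNN, -01:30): 2020-01-12 18:03 UTC ≤ query < 2020-07-16 13:41 UTC
14·60 + 32 - 90 = 782 min
782 = 0·1440 + 782; 782 = 13·60 + 2 → 13:02, same day
→ 2020-06-26 13:02 JNN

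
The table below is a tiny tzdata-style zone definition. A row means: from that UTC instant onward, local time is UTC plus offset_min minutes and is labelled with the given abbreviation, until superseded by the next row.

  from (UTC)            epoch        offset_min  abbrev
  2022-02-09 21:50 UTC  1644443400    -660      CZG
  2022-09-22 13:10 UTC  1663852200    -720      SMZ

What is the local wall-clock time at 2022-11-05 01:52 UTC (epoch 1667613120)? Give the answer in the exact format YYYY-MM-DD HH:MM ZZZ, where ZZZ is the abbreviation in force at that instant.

Query: 2022-11-05 01:52 UTC
Rule 2/2 (SMZ, -12:00): 2022-09-22 13:10 UTC ≤ query < +∞
1·60 + 52 - 720 = -608 min
-608 = -1·1440 + 832; 832 = 13·60 + 52 → 13:52, 2022-11-05 - 1 day = 2022-11-04
→ 2022-11-04 13:52 SMZ

2022-11-04 13:52 SMZ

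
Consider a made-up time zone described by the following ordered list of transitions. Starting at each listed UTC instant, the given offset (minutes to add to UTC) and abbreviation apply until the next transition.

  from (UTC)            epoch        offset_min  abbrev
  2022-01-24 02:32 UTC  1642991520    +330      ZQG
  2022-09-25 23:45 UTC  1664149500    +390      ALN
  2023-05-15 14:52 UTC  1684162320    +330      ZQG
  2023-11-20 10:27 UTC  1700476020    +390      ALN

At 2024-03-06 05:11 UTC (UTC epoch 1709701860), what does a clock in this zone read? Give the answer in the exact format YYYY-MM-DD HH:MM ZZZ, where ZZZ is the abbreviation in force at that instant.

Query: 2024-03-06 05:11 UTC
Rule 4/4 (ALN, +06:30): 2023-11-20 10:27 UTC ≤ query < +∞
5·60 + 11 + 390 = 701 min
701 = 0·1440 + 701; 701 = 11·60 + 41 → 11:41, same day
→ 2024-03-06 11:41 ALN

2024-03-06 11:41 ALN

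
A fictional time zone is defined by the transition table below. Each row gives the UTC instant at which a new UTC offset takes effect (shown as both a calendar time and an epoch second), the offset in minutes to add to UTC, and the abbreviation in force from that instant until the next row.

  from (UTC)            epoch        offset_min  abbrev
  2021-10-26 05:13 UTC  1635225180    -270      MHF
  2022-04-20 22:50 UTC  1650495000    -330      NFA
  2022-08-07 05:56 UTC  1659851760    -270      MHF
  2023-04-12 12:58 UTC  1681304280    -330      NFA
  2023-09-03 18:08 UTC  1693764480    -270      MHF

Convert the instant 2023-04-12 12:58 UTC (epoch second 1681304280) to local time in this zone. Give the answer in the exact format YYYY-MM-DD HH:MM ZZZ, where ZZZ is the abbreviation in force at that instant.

2023-04-12 07:28 NFA

Query: 2023-04-12 12:58 UTC
Rule 4/5 (NFA, -05:30): 2023-04-12 12:58 UTC ≤ query < 2023-09-03 18:08 UTC
12·60 + 58 - 330 = 448 min
448 = 0·1440 + 448; 448 = 7·60 + 28 → 07:28, same day
→ 2023-04-12 07:28 NFA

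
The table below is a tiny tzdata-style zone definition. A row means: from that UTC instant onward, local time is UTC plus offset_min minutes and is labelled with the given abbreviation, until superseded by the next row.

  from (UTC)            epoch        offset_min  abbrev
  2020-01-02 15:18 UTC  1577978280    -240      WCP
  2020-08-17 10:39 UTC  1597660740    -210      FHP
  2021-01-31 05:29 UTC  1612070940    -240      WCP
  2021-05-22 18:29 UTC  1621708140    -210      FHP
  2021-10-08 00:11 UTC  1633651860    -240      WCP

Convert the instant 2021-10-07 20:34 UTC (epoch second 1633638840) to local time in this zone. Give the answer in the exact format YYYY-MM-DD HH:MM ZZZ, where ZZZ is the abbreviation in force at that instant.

2021-10-07 17:04 FHP

Query: 2021-10-07 20:34 UTC
Rule 4/5 (FHP, -03:30): 2021-05-22 18:29 UTC ≤ query < 2021-10-08 00:11 UTC
20·60 + 34 - 210 = 1024 min
1024 = 0·1440 + 1024; 1024 = 17·60 + 4 → 17:04, same day
→ 2021-10-07 17:04 FHP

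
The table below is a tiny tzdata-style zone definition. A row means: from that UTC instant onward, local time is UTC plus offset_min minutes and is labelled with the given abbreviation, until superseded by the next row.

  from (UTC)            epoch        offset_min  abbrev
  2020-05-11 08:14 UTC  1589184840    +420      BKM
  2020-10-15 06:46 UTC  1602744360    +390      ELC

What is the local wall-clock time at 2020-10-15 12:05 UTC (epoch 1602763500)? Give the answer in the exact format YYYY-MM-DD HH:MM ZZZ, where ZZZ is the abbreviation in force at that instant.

Query: 2020-10-15 12:05 UTC
Rule 2/2 (ELC, +06:30): 2020-10-15 06:46 UTC ≤ query < +∞
12·60 + 5 + 390 = 1115 min
1115 = 0·1440 + 1115; 1115 = 18·60 + 35 → 18:35, same day
→ 2020-10-15 18:35 ELC

2020-10-15 18:35 ELC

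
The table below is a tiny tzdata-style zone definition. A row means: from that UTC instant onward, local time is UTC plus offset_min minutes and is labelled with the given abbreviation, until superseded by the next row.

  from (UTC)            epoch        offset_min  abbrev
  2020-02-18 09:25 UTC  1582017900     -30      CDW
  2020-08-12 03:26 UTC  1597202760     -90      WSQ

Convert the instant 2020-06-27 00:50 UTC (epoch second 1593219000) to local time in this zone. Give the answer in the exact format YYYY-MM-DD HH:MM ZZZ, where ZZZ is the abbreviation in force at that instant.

2020-06-27 00:20 CDW

Query: 2020-06-27 00:50 UTC
Rule 1/2 (CDW, -00:30): 2020-02-18 09:25 UTC ≤ query < 2020-08-12 03:26 UTC
0·60 + 50 - 30 = 20 min
20 = 0·1440 + 20; 20 = 0·60 + 20 → 00:20, same day
→ 2020-06-27 00:20 CDW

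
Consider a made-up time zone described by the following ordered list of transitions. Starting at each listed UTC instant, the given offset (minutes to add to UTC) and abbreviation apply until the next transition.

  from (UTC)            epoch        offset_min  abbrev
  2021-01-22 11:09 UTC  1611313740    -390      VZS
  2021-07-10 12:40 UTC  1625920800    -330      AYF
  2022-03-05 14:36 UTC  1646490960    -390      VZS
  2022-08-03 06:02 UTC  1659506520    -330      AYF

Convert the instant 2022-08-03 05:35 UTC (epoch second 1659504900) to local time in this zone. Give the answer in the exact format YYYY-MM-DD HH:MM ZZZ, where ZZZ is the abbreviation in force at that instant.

2022-08-02 23:05 VZS

Query: 2022-08-03 05:35 UTC
Rule 3/4 (VZS, -06:30): 2022-03-05 14:36 UTC ≤ query < 2022-08-03 06:02 UTC
5·60 + 35 - 390 = -55 min
-55 = -1·1440 + 1385; 1385 = 23·60 + 5 → 23:05, 2022-08-03 - 1 day = 2022-08-02
→ 2022-08-02 23:05 VZS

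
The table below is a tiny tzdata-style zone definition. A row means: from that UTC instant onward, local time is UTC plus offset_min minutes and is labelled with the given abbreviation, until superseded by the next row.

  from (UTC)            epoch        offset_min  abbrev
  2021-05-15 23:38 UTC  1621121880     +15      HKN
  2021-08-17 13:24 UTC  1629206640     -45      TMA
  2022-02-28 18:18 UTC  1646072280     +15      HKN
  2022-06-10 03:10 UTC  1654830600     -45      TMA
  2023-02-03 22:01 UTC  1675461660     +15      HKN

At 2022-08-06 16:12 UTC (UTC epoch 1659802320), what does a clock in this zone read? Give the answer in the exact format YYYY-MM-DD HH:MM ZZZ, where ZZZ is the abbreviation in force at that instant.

2022-08-06 15:27 TMA

Query: 2022-08-06 16:12 UTC
Rule 4/5 (TMA, -00:45): 2022-06-10 03:10 UTC ≤ query < 2023-02-03 22:01 UTC
16·60 + 12 - 45 = 927 min
927 = 0·1440 + 927; 927 = 15·60 + 27 → 15:27, same day
→ 2022-08-06 15:27 TMA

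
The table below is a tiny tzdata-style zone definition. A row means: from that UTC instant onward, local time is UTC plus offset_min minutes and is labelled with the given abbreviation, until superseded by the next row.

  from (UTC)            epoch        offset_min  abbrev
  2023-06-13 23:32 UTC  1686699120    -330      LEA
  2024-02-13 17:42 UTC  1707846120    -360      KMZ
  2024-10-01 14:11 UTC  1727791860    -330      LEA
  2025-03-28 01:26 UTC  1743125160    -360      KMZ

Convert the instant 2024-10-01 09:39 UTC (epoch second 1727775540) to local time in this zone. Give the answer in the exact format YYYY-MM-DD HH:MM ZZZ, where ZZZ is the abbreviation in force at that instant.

Query: 2024-10-01 09:39 UTC
Rule 2/4 (KMZ, -06:00): 2024-02-13 17:42 UTC ≤ query < 2024-10-01 14:11 UTC
9·60 + 39 - 360 = 219 min
219 = 0·1440 + 219; 219 = 3·60 + 39 → 03:39, same day
→ 2024-10-01 03:39 KMZ

2024-10-01 03:39 KMZ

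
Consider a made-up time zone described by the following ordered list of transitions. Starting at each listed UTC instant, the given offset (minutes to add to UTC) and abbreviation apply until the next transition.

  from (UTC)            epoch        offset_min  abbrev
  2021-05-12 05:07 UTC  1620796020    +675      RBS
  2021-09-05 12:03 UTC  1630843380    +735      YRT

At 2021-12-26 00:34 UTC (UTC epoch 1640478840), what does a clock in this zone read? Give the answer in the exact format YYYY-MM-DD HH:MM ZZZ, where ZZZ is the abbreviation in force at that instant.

Query: 2021-12-26 00:34 UTC
Rule 2/2 (YRT, +12:15): 2021-09-05 12:03 UTC ≤ query < +∞
0·60 + 34 + 735 = 769 min
769 = 0·1440 + 769; 769 = 12·60 + 49 → 12:49, same day
→ 2021-12-26 12:49 YRT

2021-12-26 12:49 YRT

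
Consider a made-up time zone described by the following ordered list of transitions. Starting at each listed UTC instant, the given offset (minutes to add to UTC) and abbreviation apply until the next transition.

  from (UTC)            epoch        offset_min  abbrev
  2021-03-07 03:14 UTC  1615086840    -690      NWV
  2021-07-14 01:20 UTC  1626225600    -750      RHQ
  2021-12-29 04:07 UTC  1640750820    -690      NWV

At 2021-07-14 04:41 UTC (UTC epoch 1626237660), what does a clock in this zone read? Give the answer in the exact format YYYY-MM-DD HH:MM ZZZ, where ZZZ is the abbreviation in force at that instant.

2021-07-13 16:11 RHQ

Query: 2021-07-14 04:41 UTC
Rule 2/3 (RHQ, -12:30): 2021-07-14 01:20 UTC ≤ query < 2021-12-29 04:07 UTC
4·60 + 41 - 750 = -469 min
-469 = -1·1440 + 971; 971 = 16·60 + 11 → 16:11, 2021-07-14 - 1 day = 2021-07-13
→ 2021-07-13 16:11 RHQ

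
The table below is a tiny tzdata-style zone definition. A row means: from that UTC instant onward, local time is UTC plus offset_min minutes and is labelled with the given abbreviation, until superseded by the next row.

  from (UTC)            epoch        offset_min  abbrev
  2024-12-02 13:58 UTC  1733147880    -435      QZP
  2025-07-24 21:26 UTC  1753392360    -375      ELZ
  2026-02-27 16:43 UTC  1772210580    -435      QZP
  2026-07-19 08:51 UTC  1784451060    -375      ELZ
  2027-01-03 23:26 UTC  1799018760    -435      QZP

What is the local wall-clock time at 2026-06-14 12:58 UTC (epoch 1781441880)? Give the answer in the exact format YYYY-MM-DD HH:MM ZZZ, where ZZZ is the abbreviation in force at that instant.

Query: 2026-06-14 12:58 UTC
Rule 3/5 (QZP, -07:15): 2026-02-27 16:43 UTC ≤ query < 2026-07-19 08:51 UTC
12·60 + 58 - 435 = 343 min
343 = 0·1440 + 343; 343 = 5·60 + 43 → 05:43, same day
→ 2026-06-14 05:43 QZP

2026-06-14 05:43 QZP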